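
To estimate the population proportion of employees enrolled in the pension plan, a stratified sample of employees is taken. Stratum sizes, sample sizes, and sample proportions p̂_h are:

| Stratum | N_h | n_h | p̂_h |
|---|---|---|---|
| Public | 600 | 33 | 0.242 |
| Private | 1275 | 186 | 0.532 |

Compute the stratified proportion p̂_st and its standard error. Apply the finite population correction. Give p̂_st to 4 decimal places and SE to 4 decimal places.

p̂_st ≈ 0.4392, SE ≈ 0.0330

N = 1875; stratum weights W_h = N_h/N.
p̂_st = Σ W_h p̂_h = (600·0.242 + 1275·0.532)/1875 = 0.43920
V̂(p̂_st) = Σ W_h² (1 − n_h/N_h) p̂_h(1−p̂_h)/(n_h−1):
  stratum Public: (600/1875)²·(1 − 33/600)·0.242·0.758/32 = 0.00055471
  stratum Private: (1275/1875)²·(1 − 186/1275)·0.532·0.468/185 = 0.000531522
V̂(p̂_st) = 0.00108623; SE = √V̂ = 0.032958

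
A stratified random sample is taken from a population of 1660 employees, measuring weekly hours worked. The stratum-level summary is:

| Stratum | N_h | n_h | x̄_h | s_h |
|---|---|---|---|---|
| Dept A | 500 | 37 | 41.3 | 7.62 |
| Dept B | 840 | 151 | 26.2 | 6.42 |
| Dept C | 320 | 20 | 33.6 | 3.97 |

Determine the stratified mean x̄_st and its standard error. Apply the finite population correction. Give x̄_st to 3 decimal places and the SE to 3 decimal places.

x̄_st = Σ W_h x̄_h = (500·41.3 + 840·26.2 + 320·33.6)/1660 = 32.17470
V̂(x̄_st) = Σ W_h² (1 − n_h/N_h) s_h²/n_h, with W_h = N_h/N and N = 1660:
  stratum Dept A: (500/1660)²·(1 − 37/500)·7.62²/37 = 0.131839
  stratum Dept B: (840/1660)²·(1 − 151/840)·6.42²/151 = 0.0573291
  stratum Dept C: (320/1660)²·(1 − 20/320)·3.97²/20 = 0.027454
V̂(x̄_st) = 0.216622
SE(x̄_st) = √0.216622 = 0.465427

x̄_st ≈ 32.175, SE ≈ 0.465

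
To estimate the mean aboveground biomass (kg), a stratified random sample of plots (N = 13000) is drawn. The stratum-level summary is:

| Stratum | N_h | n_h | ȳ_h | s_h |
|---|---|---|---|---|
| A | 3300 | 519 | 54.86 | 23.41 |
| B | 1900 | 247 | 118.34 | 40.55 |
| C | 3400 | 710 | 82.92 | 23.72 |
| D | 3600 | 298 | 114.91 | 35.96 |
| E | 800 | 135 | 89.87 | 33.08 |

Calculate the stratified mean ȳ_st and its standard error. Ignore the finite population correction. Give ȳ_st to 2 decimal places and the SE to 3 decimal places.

ȳ_st = Σ W_h ȳ_h = (3300·54.86 + 1900·118.34 + 3400·82.92 + 3600·114.91 + 800·89.87)/13000 = 90.26031
V̂(ȳ_st) = Σ W_h² s_h²/n_h, with W_h = N_h/N and N = 13000:
  stratum A: (3300/13000)²·23.41²/519 = 0.0680419
  stratum B: (1900/13000)²·40.55²/247 = 0.142202
  stratum C: (3400/13000)²·23.72²/710 = 0.0542053
  stratum D: (3600/13000)²·35.96²/298 = 0.332768
  stratum E: (800/13000)²·33.08²/135 = 0.0306966
V̂(ȳ_st) = 0.627914
SE(ȳ_st) = √0.627914 = 0.79241

ȳ_st ≈ 90.26, SE ≈ 0.792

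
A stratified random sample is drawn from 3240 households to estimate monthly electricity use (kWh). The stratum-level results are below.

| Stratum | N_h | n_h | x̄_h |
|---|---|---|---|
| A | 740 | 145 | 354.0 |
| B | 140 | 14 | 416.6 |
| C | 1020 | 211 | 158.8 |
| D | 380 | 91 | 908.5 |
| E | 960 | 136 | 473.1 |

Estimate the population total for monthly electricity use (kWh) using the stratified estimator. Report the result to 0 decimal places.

τ̂_st = Σ N_h x̄_h = 740·354.0 + 140·416.6 + 1020·158.8 + 380·908.5 + 960·473.1 = 1281666

τ̂_st ≈ 1281666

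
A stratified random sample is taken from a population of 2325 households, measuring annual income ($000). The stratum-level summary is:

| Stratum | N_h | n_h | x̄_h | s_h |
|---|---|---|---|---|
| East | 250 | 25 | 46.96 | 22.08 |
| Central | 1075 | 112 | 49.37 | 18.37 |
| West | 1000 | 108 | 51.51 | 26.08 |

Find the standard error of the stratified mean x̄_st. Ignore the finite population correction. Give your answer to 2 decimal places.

V̂(x̄_st) = Σ W_h² s_h²/n_h, with W_h = N_h/N and N = 2325:
  stratum East: (250/2325)²·22.08²/25 = 0.225472
  stratum Central: (1075/2325)²·18.37²/112 = 0.644127
  stratum West: (1000/2325)²·26.08²/108 = 1.16505
V̂(x̄_st) = 2.03465
SE(x̄_st) = √2.03465 = 1.42641

SE(x̄_st) ≈ 1.43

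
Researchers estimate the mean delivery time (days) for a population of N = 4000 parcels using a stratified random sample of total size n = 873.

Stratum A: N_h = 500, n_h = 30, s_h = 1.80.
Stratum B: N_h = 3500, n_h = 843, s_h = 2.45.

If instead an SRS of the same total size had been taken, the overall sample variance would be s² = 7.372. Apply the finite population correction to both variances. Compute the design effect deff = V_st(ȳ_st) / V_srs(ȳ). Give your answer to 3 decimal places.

V̂(ȳ_st) = Σ W_h² (1 − n_h/N_h) s_h²/n_h, with W_h = N_h/N and N = 4000:
  stratum A: (500/4000)²·(1 − 30/500)·1.80²/30 = 0.00158625
  stratum B: (3500/4000)²·(1 − 843/3500)·2.45²/843 = 0.00413851
V_st = 0.00572476
V_srs = (1 − 873/4000)·7.372/873 = 0.00660144
deff = V_st / V_srs = 0.00572476/0.00660144 = 0.8672

deff ≈ 0.867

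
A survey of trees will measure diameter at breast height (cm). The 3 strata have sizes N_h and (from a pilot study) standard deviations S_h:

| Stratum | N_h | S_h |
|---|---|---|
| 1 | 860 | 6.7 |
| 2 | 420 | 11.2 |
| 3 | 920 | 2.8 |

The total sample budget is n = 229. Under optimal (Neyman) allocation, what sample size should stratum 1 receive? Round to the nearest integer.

101

Neyman allocation: n_h = n · N_h S_h / Σ N_i S_i, with n = 229.
  stratum 1: N_h·S_h = 860·6.7 = 5762.00
  stratum 2: N_h·S_h = 420·11.2 = 4704.00
  stratum 3: N_h·S_h = 920·2.8 = 2576.00
Σ N_h S_h = 13042.00
n for stratum 1 = 229·5762.00/13042.00 = 101.173 → 101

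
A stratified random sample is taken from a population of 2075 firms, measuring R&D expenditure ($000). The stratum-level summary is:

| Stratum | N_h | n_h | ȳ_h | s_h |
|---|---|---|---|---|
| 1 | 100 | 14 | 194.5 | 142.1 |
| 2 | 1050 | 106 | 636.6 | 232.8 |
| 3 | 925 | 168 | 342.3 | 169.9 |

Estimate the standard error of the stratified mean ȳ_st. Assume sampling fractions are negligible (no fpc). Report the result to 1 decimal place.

V̂(ȳ_st) = Σ W_h² s_h²/n_h, with W_h = N_h/N and N = 2075:
  stratum 1: (100/2075)²·142.1²/14 = 3.34984
  stratum 2: (1050/2075)²·232.8²/106 = 130.919
  stratum 3: (925/2075)²·169.9²/168 = 34.1448
V̂(ȳ_st) = 168.414
SE(ȳ_st) = √168.414 = 12.9774

SE(ȳ_st) ≈ 13.0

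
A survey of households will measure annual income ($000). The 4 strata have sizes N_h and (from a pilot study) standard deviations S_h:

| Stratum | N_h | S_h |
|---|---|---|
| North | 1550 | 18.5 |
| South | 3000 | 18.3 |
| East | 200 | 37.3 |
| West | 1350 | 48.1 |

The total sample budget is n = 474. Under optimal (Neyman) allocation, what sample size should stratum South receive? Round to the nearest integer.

167

Neyman allocation: n_h = n · N_h S_h / Σ N_i S_i, with n = 474.
  stratum North: N_h·S_h = 1550·18.5 = 28675.00
  stratum South: N_h·S_h = 3000·18.3 = 54900.00
  stratum East: N_h·S_h = 200·37.3 = 7460.00
  stratum West: N_h·S_h = 1350·48.1 = 64935.00
Σ N_h S_h = 155970.00
n for stratum South = 474·54900.00/155970.00 = 166.844 → 167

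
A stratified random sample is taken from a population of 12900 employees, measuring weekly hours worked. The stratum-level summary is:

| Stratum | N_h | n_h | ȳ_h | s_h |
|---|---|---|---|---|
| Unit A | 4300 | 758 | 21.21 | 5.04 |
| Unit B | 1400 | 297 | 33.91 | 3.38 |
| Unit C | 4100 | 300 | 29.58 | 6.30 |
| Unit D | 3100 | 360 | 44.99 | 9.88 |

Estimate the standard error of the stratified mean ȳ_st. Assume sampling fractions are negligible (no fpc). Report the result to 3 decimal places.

SE(ȳ_st) ≈ 0.182

V̂(ȳ_st) = Σ W_h² s_h²/n_h, with W_h = N_h/N and N = 12900:
  stratum Unit A: (4300/12900)²·5.04²/758 = 0.00372348
  stratum Unit B: (1400/12900)²·3.38²/297 = 0.000453058
  stratum Unit C: (4100/12900)²·6.30²/300 = 0.0133644
  stratum Unit D: (3100/12900)²·9.88²/360 = 0.0156587
V̂(ȳ_st) = 0.0331996
SE(ȳ_st) = √0.0331996 = 0.182208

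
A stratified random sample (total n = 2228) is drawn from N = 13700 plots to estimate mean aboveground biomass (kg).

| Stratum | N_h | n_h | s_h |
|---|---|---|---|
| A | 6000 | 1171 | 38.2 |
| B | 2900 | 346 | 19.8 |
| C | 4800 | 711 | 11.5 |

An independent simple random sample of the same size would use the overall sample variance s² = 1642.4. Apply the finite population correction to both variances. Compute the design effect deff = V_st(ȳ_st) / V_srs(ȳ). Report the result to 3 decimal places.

deff ≈ 0.416

V̂(ȳ_st) = Σ W_h² (1 − n_h/N_h) s_h²/n_h, with W_h = N_h/N and N = 13700:
  stratum A: (6000/13700)²·(1 − 1171/6000)·38.2²/1171 = 0.19237
  stratum B: (2900/13700)²·(1 − 346/2900)·19.8²/346 = 0.0447128
  stratum C: (4800/13700)²·(1 − 711/4800)·11.5²/711 = 0.0194511
V_st = 0.256534
V_srs = (1 − 2228/13700)·1642.4/2228 = 0.61728
deff = V_st / V_srs = 0.256534/0.61728 = 0.4156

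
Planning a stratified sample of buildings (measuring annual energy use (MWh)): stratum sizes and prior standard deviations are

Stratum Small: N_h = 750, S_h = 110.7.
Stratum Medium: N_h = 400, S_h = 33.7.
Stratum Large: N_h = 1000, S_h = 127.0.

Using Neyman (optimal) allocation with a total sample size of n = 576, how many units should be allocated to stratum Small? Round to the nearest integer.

214

Neyman allocation: n_h = n · N_h S_h / Σ N_i S_i, with n = 576.
  stratum Small: N_h·S_h = 750·110.7 = 83025.00
  stratum Medium: N_h·S_h = 400·33.7 = 13480.00
  stratum Large: N_h·S_h = 1000·127.0 = 127000.00
Σ N_h S_h = 223505.00
n for stratum Small = 576·83025.00/223505.00 = 213.966 → 214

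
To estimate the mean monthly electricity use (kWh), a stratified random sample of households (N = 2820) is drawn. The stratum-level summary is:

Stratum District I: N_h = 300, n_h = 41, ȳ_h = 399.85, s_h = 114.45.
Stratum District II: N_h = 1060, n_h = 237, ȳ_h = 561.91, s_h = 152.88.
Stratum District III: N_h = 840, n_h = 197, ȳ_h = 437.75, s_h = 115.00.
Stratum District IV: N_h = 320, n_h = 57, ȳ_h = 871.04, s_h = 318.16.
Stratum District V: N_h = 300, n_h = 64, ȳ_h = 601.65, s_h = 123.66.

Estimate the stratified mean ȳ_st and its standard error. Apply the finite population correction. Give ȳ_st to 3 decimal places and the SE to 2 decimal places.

ȳ_st = Σ W_h ȳ_h = (300·399.85 + 1060·561.91 + 840·437.75 + 320·871.04 + 300·601.65)/2820 = 546.99199
V̂(ȳ_st) = Σ W_h² (1 − n_h/N_h) s_h²/n_h, with W_h = N_h/N and N = 2820:
  stratum District I: (300/2820)²·(1 − 41/300)·114.45²/41 = 3.12155
  stratum District II: (1060/2820)²·(1 − 237/1060)·152.88²/237 = 10.8183
  stratum District III: (840/2820)²·(1 − 197/840)·115.00²/197 = 4.55954
  stratum District IV: (320/2820)²·(1 − 57/320)·318.16²/57 = 18.7942
  stratum District V: (300/2820)²·(1 − 64/300)·123.66²/64 = 2.12723
V̂(ȳ_st) = 39.4209
SE(ȳ_st) = √39.4209 = 6.2786

ȳ_st ≈ 546.992, SE ≈ 6.28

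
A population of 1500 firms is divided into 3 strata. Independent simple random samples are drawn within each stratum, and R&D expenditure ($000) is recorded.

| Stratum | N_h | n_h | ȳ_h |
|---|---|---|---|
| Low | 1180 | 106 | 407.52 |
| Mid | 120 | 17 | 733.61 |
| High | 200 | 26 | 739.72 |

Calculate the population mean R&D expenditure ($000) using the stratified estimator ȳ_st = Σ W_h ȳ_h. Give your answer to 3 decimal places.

ȳ_st ≈ 477.901

N = Σ N_h = 1500. Stratum weights W_h = N_h/N.
ȳ_st = (1180·407.52 + 120·733.61 + 200·739.72) / 1500 = 477.90053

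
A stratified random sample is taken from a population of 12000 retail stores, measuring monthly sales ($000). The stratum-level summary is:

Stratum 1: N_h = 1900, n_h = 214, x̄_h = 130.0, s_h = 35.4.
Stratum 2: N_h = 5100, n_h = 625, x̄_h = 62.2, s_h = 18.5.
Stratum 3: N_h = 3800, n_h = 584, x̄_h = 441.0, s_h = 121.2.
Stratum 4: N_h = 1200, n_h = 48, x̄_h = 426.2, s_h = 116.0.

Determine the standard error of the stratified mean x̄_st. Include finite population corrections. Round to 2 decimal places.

SE(x̄_st) ≈ 2.25

V̂(x̄_st) = Σ W_h² (1 − n_h/N_h) s_h²/n_h, with W_h = N_h/N and N = 12000:
  stratum 1: (1900/12000)²·(1 − 214/1900)·35.4²/214 = 0.130269
  stratum 2: (5100/12000)²·(1 − 625/5100)·18.5²/625 = 0.0867889
  stratum 3: (3800/12000)²·(1 − 584/3800)·121.2²/584 = 2.13466
  stratum 4: (1200/12000)²·(1 − 48/1200)·116.0²/48 = 2.6912
V̂(x̄_st) = 5.04292
SE(x̄_st) = √5.04292 = 2.24565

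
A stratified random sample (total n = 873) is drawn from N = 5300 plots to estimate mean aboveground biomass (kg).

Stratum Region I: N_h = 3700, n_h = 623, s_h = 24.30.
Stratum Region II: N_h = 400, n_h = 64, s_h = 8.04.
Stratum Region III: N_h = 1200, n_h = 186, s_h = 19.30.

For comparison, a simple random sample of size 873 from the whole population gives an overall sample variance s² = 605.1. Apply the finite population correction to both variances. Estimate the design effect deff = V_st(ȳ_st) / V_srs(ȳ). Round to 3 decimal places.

deff ≈ 0.822

V̂(ȳ_st) = Σ W_h² (1 − n_h/N_h) s_h²/n_h, with W_h = N_h/N and N = 5300:
  stratum Region I: (3700/5300)²·(1 − 623/3700)·24.30²/623 = 0.384151
  stratum Region II: (400/5300)²·(1 − 64/400)·8.04²/64 = 0.00483259
  stratum Region III: (1200/5300)²·(1 − 186/1200)·19.30²/186 = 0.0867499
V_st = 0.475734
V_srs = (1 − 873/5300)·605.1/873 = 0.578957
deff = V_st / V_srs = 0.475734/0.578957 = 0.8217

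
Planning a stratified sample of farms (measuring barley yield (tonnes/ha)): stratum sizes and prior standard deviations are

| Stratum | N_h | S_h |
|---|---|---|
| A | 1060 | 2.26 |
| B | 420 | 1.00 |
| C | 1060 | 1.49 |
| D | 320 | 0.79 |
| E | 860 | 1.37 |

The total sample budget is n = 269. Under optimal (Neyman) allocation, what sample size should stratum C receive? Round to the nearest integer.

Neyman allocation: n_h = n · N_h S_h / Σ N_i S_i, with n = 269.
  stratum A: N_h·S_h = 1060·2.26 = 2395.60
  stratum B: N_h·S_h = 420·1.00 = 420.00
  stratum C: N_h·S_h = 1060·1.49 = 1579.40
  stratum D: N_h·S_h = 320·0.79 = 252.80
  stratum E: N_h·S_h = 860·1.37 = 1178.20
Σ N_h S_h = 5826.00
n for stratum C = 269·1579.40/5826.00 = 72.925 → 73

73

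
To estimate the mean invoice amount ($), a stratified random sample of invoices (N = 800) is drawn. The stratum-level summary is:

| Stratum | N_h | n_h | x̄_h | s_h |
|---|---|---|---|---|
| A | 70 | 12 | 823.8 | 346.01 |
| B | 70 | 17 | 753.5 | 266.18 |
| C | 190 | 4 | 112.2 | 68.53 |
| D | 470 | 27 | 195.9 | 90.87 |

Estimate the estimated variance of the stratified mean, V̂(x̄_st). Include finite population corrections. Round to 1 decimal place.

V̂(x̄_st) = Σ W_h² (1 − n_h/N_h) s_h²/n_h, with W_h = N_h/N and N = 800:
  stratum A: (70/800)²·(1 − 12/70)·346.01²/12 = 63.291
  stratum B: (70/800)²·(1 − 17/70)·266.18²/17 = 24.1599
  stratum C: (190/800)²·(1 − 4/190)·68.53²/4 = 64.8318
  stratum D: (470/800)²·(1 − 27/470)·90.87²/27 = 99.4945
V̂(x̄_st) = 251.777

V̂(x̄_st) ≈ 251.8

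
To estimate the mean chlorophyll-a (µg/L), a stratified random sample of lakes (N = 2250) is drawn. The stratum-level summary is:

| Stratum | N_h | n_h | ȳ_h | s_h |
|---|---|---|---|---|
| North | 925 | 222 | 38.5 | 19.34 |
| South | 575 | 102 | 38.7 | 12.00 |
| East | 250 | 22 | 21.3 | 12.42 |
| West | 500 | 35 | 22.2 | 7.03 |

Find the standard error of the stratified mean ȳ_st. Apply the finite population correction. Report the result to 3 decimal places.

V̂(ȳ_st) = Σ W_h² (1 − n_h/N_h) s_h²/n_h, with W_h = N_h/N and N = 2250:
  stratum North: (925/2250)²·(1 − 222/925)·19.34²/222 = 0.216417
  stratum South: (575/2250)²·(1 − 102/575)·12.00²/102 = 0.0758449
  stratum East: (250/2250)²·(1 − 22/250)·12.42²/22 = 0.078946
  stratum West: (500/2250)²·(1 − 35/500)·7.03²/35 = 0.0648486
V̂(ȳ_st) = 0.436057
SE(ȳ_st) = √0.436057 = 0.660346

SE(ȳ_st) ≈ 0.660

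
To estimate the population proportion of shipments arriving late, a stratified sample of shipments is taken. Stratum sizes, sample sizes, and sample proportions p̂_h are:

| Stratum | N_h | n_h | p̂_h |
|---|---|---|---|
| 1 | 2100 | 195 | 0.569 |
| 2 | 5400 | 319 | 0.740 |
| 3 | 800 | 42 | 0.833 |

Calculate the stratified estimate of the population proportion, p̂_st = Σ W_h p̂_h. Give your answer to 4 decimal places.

N = 8300; stratum weights W_h = N_h/N.
p̂_st = Σ W_h p̂_h = (2100·0.569 + 5400·0.740 + 800·0.833)/8300 = 0.70570

p̂_st ≈ 0.7057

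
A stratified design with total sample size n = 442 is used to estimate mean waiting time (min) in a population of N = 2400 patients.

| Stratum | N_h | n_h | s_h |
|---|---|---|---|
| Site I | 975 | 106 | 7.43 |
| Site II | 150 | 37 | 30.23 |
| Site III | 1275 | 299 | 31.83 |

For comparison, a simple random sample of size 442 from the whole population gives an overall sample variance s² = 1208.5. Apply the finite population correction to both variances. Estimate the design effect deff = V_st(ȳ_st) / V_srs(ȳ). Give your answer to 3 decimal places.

V̂(ȳ_st) = Σ W_h² (1 − n_h/N_h) s_h²/n_h, with W_h = N_h/N and N = 2400:
  stratum Site I: (975/2400)²·(1 − 106/975)·7.43²/106 = 0.0766079
  stratum Site II: (150/2400)²·(1 − 37/150)·30.23²/37 = 0.0726811
  stratum Site III: (1275/2400)²·(1 − 299/1275)·31.83²/299 = 0.732048
V_st = 0.881337
V_srs = (1 − 442/2400)·1208.5/442 = 2.23062
deff = V_st / V_srs = 0.881337/2.23062 = 0.3951

deff ≈ 0.395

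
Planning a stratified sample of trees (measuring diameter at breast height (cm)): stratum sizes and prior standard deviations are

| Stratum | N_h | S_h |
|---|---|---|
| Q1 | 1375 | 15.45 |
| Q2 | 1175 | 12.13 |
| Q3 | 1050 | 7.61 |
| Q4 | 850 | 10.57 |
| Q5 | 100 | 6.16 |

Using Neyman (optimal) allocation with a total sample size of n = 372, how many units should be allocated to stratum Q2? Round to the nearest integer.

100

Neyman allocation: n_h = n · N_h S_h / Σ N_i S_i, with n = 372.
  stratum Q1: N_h·S_h = 1375·15.45 = 21243.75
  stratum Q2: N_h·S_h = 1175·12.13 = 14252.75
  stratum Q3: N_h·S_h = 1050·7.61 = 7990.50
  stratum Q4: N_h·S_h = 850·10.57 = 8984.50
  stratum Q5: N_h·S_h = 100·6.16 = 616.00
Σ N_h S_h = 53087.50
n for stratum Q2 = 372·14252.75/53087.50 = 99.873 → 100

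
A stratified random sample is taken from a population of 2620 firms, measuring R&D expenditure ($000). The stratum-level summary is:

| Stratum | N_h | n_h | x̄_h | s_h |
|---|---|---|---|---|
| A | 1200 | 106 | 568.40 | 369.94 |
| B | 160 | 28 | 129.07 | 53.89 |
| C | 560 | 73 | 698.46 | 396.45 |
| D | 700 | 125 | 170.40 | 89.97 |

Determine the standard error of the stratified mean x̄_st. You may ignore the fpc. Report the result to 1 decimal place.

V̂(x̄_st) = Σ W_h² s_h²/n_h, with W_h = N_h/N and N = 2620:
  stratum A: (1200/2620)²·369.94²/106 = 270.842
  stratum B: (160/2620)²·53.89²/28 = 0.386808
  stratum C: (560/2620)²·396.45²/73 = 98.362
  stratum D: (700/2620)²·89.97²/125 = 4.62252
V̂(x̄_st) = 374.214
SE(x̄_st) = √374.214 = 19.3446

SE(x̄_st) ≈ 19.3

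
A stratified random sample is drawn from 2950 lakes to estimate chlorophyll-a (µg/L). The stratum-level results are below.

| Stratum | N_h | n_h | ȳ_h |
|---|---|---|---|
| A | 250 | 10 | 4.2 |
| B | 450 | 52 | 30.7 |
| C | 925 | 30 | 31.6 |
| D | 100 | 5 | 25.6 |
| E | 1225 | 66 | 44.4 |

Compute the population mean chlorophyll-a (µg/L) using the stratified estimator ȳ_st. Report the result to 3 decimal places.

N = Σ N_h = 2950. Stratum weights W_h = N_h/N.
ȳ_st = (250·4.2 + 450·30.7 + 925·31.6 + 100·25.6 + 1225·44.4) / 2950 = 34.25254

ȳ_st ≈ 34.253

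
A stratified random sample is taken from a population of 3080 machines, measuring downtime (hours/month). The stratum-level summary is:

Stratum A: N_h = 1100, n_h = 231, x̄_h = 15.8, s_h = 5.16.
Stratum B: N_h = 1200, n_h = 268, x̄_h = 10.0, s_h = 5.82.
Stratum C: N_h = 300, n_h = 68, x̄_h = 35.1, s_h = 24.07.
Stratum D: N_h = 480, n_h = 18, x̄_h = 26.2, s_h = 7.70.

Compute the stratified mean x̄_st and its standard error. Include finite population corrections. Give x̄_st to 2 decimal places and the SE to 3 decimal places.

x̄_st ≈ 17.04, SE ≈ 0.407

x̄_st = Σ W_h x̄_h = (1100·15.8 + 1200·10.0 + 300·35.1 + 480·26.2)/3080 = 17.04091
V̂(x̄_st) = Σ W_h² (1 − n_h/N_h) s_h²/n_h, with W_h = N_h/N and N = 3080:
  stratum A: (1100/3080)²·(1 − 231/1100)·5.16²/231 = 0.0116144
  stratum B: (1200/3080)²·(1 − 268/1200)·5.82²/268 = 0.0149007
  stratum C: (300/3080)²·(1 − 68/300)·24.07²/68 = 0.0625102
  stratum D: (480/3080)²·(1 − 18/480)·7.70²/18 = 0.077
V̂(x̄_st) = 0.166025
SE(x̄_st) = √0.166025 = 0.407462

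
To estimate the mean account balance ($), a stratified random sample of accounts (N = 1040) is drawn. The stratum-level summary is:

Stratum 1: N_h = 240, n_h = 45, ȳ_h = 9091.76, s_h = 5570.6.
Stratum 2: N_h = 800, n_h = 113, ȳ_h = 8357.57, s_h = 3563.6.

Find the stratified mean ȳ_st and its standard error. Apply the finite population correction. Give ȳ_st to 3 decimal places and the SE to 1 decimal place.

ȳ_st = Σ W_h ȳ_h = (240·9091.76 + 800·8357.57)/1040 = 8526.99846
V̂(ȳ_st) = Σ W_h² (1 − n_h/N_h) s_h²/n_h, with W_h = N_h/N and N = 1040:
  stratum 1: (240/1040)²·(1 − 45/240)·5570.6²/45 = 29838.1
  stratum 2: (800/1040)²·(1 − 113/800)·3563.6²/113 = 57105.7
V̂(ȳ_st) = 86943.8
SE(ȳ_st) = √86943.8 = 294.862

ȳ_st ≈ 8526.998, SE ≈ 294.9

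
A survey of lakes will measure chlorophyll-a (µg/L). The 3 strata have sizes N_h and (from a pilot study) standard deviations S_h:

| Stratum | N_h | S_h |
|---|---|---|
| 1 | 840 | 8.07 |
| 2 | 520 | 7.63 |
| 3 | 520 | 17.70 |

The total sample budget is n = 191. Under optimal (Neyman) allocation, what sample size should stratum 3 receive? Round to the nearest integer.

88

Neyman allocation: n_h = n · N_h S_h / Σ N_i S_i, with n = 191.
  stratum 1: N_h·S_h = 840·8.07 = 6778.80
  stratum 2: N_h·S_h = 520·7.63 = 3967.60
  stratum 3: N_h·S_h = 520·17.70 = 9204.00
Σ N_h S_h = 19950.40
n for stratum 3 = 191·9204.00/19950.40 = 88.117 → 88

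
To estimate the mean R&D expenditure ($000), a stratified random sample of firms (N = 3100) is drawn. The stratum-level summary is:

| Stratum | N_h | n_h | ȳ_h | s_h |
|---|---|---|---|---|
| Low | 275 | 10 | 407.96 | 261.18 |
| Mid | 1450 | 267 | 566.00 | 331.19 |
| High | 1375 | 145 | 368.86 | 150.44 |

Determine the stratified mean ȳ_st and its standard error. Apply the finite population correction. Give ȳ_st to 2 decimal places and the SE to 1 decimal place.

ȳ_st ≈ 464.54, SE ≈ 12.4

ȳ_st = Σ W_h ȳ_h = (275·407.96 + 1450·566.00 + 1375·368.86)/3100 = 464.53919
V̂(ȳ_st) = Σ W_h² (1 − n_h/N_h) s_h²/n_h, with W_h = N_h/N and N = 3100:
  stratum Low: (275/3100)²·(1 − 10/275)·261.18²/10 = 51.7291
  stratum Mid: (1450/3100)²·(1 − 267/1450)·331.19²/267 = 73.3285
  stratum High: (1375/3100)²·(1 − 145/1375)·150.44²/145 = 27.469
V̂(ȳ_st) = 152.527
SE(ȳ_st) = √152.527 = 12.3502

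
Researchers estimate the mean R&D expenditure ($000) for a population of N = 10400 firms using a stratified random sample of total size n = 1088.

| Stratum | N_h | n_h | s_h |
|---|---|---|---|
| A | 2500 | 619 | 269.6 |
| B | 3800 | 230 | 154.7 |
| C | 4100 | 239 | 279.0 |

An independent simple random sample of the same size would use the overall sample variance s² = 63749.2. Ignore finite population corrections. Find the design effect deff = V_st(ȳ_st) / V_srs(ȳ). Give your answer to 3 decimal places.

deff ≈ 1.217

V̂(ȳ_st) = Σ W_h² s_h²/n_h, with W_h = N_h/N and N = 10400:
  stratum A: (2500/10400)²·269.6²/619 = 6.7852
  stratum B: (3800/10400)²·154.7²/230 = 13.8916
  stratum C: (4100/10400)²·279.0²/239 = 50.6188
V_st = 71.2956
V_srs = s²/n = 63749.2/1088 = 58.593
deff = V_st / V_srs = 71.2956/58.593 = 1.2168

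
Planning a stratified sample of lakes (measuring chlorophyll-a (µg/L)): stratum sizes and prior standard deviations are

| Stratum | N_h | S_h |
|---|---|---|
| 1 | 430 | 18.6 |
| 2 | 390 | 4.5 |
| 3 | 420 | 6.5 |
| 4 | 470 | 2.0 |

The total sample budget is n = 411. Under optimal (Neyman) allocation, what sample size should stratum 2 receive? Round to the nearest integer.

Neyman allocation: n_h = n · N_h S_h / Σ N_i S_i, with n = 411.
  stratum 1: N_h·S_h = 430·18.6 = 7998.00
  stratum 2: N_h·S_h = 390·4.5 = 1755.00
  stratum 3: N_h·S_h = 420·6.5 = 2730.00
  stratum 4: N_h·S_h = 470·2.0 = 940.00
Σ N_h S_h = 13423.00
n for stratum 2 = 411·1755.00/13423.00 = 53.736 → 54

54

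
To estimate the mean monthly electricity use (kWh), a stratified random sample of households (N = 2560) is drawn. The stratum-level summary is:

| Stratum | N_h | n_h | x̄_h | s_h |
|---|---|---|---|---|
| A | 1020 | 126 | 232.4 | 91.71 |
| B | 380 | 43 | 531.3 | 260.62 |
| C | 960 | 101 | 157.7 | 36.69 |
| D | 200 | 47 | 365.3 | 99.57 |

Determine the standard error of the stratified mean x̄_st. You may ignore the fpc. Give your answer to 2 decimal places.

SE(x̄_st) ≈ 6.97

V̂(x̄_st) = Σ W_h² s_h²/n_h, with W_h = N_h/N and N = 2560:
  stratum A: (1020/2560)²·91.71²/126 = 10.597
  stratum B: (380/2560)²·260.62²/43 = 34.8044
  stratum C: (960/2560)²·36.69²/101 = 1.87429
  stratum D: (200/2560)²·99.57²/47 = 1.28748
V̂(x̄_st) = 48.5632
SE(x̄_st) = √48.5632 = 6.96873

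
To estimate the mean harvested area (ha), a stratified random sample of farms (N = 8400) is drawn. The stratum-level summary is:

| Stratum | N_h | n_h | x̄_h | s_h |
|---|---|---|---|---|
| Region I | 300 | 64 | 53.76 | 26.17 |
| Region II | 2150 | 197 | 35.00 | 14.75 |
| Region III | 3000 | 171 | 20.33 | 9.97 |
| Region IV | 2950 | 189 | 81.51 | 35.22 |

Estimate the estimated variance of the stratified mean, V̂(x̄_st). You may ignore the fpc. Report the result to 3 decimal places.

V̂(x̄_st) = Σ W_h² s_h²/n_h, with W_h = N_h/N and N = 8400:
  stratum Region I: (300/8400)²·26.17²/64 = 0.0136493
  stratum Region II: (2150/8400)²·14.75²/197 = 0.0723496
  stratum Region III: (3000/8400)²·9.97²/171 = 0.0741444
  stratum Region IV: (2950/8400)²·35.22²/189 = 0.809473
V̂(x̄_st) = 0.969616

V̂(x̄_st) ≈ 0.970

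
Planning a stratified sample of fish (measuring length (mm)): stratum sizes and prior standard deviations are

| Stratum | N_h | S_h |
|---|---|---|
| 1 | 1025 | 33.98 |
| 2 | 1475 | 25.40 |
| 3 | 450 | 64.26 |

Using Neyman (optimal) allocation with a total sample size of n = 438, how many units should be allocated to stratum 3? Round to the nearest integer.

Neyman allocation: n_h = n · N_h S_h / Σ N_i S_i, with n = 438.
  stratum 1: N_h·S_h = 1025·33.98 = 34829.50
  stratum 2: N_h·S_h = 1475·25.40 = 37465.00
  stratum 3: N_h·S_h = 450·64.26 = 28917.00
Σ N_h S_h = 101211.50
n for stratum 3 = 438·28917.00/101211.50 = 125.140 → 125

125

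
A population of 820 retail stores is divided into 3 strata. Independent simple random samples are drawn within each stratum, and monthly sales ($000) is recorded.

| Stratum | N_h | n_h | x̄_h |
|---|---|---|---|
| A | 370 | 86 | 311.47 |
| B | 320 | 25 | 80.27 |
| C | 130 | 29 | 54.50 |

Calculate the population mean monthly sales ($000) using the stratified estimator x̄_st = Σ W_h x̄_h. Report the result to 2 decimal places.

N = Σ N_h = 820. Stratum weights W_h = N_h/N.
x̄_st = (370·311.47 + 320·80.27 + 130·54.50) / 820 = 180.5065

x̄_st ≈ 180.51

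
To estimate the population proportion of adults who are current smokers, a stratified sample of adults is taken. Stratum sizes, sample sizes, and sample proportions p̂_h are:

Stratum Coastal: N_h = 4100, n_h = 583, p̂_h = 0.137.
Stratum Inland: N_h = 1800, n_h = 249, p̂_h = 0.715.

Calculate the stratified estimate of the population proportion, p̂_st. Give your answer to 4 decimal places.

p̂_st ≈ 0.3133

N = 5900; stratum weights W_h = N_h/N.
p̂_st = Σ W_h p̂_h = (4100·0.137 + 1800·0.715)/5900 = 0.31334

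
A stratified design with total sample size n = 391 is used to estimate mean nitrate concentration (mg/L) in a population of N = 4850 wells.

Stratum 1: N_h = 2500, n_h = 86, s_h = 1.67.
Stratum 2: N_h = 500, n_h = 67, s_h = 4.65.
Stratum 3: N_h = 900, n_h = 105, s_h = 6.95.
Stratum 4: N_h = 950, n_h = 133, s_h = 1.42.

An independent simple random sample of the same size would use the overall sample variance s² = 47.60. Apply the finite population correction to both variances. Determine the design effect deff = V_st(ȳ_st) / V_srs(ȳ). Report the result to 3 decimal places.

V̂(ȳ_st) = Σ W_h² (1 − n_h/N_h) s_h²/n_h, with W_h = N_h/N and N = 4850:
  stratum 1: (2500/4850)²·(1 − 86/2500)·1.67²/86 = 0.0083201
  stratum 2: (500/4850)²·(1 − 67/500)·4.65²/67 = 0.00297034
  stratum 3: (900/4850)²·(1 − 105/900)·6.95²/105 = 0.0139929
  stratum 4: (950/4850)²·(1 − 133/950)·1.42²/133 = 0.00050025
V_st = 0.0257835
V_srs = (1 − 391/4850)·47.60/391 = 0.111925
deff = V_st / V_srs = 0.0257835/0.111925 = 0.2304

deff ≈ 0.230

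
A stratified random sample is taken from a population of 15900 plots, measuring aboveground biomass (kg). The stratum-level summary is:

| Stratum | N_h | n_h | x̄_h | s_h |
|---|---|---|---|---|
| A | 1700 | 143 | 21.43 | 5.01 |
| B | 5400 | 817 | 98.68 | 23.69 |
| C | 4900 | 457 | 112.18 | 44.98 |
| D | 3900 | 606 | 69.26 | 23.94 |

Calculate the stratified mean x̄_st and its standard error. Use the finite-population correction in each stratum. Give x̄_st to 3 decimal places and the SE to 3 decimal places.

x̄_st = Σ W_h x̄_h = (1700·21.43 + 5400·98.68 + 4900·112.18 + 3900·69.26)/15900 = 87.36472
V̂(x̄_st) = Σ W_h² (1 − n_h/N_h) s_h²/n_h, with W_h = N_h/N and N = 15900:
  stratum A: (1700/15900)²·(1 − 143/1700)·5.01²/143 = 0.00183773
  stratum B: (5400/15900)²·(1 − 817/5400)·23.69²/817 = 0.0672446
  stratum C: (4900/15900)²·(1 − 457/4900)·44.98²/457 = 0.381242
  stratum D: (3900/15900)²·(1 − 606/3900)·23.94²/606 = 0.0480584
V̂(x̄_st) = 0.498383
SE(x̄_st) = √0.498383 = 0.705962

x̄_st ≈ 87.365, SE ≈ 0.706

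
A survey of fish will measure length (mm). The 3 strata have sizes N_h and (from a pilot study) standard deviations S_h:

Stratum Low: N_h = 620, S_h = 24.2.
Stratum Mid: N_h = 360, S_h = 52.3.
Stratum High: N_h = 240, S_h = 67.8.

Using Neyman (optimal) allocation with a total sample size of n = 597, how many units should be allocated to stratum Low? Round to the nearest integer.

Neyman allocation: n_h = n · N_h S_h / Σ N_i S_i, with n = 597.
  stratum Low: N_h·S_h = 620·24.2 = 15004.00
  stratum Mid: N_h·S_h = 360·52.3 = 18828.00
  stratum High: N_h·S_h = 240·67.8 = 16272.00
Σ N_h S_h = 50104.00
n for stratum Low = 597·15004.00/50104.00 = 178.776 → 179

179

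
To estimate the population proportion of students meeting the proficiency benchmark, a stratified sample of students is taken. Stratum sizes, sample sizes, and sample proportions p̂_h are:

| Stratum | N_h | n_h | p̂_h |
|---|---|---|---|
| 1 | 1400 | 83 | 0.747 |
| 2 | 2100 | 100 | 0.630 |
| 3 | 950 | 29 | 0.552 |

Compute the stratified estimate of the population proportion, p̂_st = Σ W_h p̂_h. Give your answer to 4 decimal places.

N = 4450; stratum weights W_h = N_h/N.
p̂_st = Σ W_h p̂_h = (1400·0.747 + 2100·0.630 + 950·0.552)/4450 = 0.65016

p̂_st ≈ 0.6502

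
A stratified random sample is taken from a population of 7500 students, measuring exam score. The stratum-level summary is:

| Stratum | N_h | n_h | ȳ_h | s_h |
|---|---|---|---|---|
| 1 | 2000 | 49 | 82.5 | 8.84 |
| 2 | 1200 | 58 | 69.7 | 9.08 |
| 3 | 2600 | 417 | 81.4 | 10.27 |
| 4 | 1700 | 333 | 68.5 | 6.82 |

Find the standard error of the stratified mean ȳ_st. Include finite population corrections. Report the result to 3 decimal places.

V̂(ȳ_st) = Σ W_h² (1 − n_h/N_h) s_h²/n_h, with W_h = N_h/N and N = 7500:
  stratum 1: (2000/7500)²·(1 − 49/2000)·8.84²/49 = 0.11063
  stratum 2: (1200/7500)²·(1 − 58/1200)·9.08²/58 = 0.0346313
  stratum 3: (2600/7500)²·(1 − 417/2600)·10.27²/417 = 0.0255217
  stratum 4: (1700/7500)²·(1 − 333/1700)·6.82²/333 = 0.00577058
V̂(ȳ_st) = 0.176554
SE(ȳ_st) = √0.176554 = 0.420183

SE(ȳ_st) ≈ 0.420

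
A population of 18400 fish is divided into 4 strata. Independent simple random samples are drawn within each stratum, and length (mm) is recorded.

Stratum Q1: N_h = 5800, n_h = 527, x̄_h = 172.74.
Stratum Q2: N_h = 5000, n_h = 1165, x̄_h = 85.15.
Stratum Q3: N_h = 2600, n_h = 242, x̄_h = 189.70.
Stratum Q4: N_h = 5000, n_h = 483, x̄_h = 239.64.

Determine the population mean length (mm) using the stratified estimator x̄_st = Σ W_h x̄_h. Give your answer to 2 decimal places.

x̄_st ≈ 169.51

N = Σ N_h = 18400. Stratum weights W_h = N_h/N.
x̄_st = (5800·172.74 + 5000·85.15 + 2600·189.70 + 5000·239.64) / 18400 = 169.5142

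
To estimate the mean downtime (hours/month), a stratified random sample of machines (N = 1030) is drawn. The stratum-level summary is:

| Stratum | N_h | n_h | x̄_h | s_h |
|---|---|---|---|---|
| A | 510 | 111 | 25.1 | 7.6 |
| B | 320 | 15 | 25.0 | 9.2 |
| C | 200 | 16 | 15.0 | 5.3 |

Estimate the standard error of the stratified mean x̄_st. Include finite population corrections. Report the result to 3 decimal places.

V̂(x̄_st) = Σ W_h² (1 − n_h/N_h) s_h²/n_h, with W_h = N_h/N and N = 1030:
  stratum A: (510/1030)²·(1 − 111/510)·7.6²/111 = 0.0998097
  stratum B: (320/1030)²·(1 − 15/320)·9.2²/15 = 0.51911
  stratum C: (200/1030)²·(1 − 16/200)·5.3²/16 = 0.0608983
V̂(x̄_st) = 0.679818
SE(x̄_st) = √0.679818 = 0.824511

SE(x̄_st) ≈ 0.825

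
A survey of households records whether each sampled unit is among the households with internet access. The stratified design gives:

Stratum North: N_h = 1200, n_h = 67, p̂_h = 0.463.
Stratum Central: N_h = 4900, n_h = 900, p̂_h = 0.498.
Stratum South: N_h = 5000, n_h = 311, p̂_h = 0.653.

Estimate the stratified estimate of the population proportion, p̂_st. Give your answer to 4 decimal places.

p̂_st ≈ 0.5640

N = 11100; stratum weights W_h = N_h/N.
p̂_st = Σ W_h p̂_h = (1200·0.463 + 4900·0.498 + 5000·0.653)/11100 = 0.56404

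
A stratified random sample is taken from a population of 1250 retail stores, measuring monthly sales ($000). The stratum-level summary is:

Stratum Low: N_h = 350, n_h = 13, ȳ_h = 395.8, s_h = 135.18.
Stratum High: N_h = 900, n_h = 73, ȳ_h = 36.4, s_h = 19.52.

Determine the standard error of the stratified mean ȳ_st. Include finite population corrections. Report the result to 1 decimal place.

SE(ȳ_st) ≈ 10.4

V̂(ȳ_st) = Σ W_h² (1 − n_h/N_h) s_h²/n_h, with W_h = N_h/N and N = 1250:
  stratum Low: (350/1250)²·(1 − 13/350)·135.18²/13 = 106.111
  stratum High: (900/1250)²·(1 − 73/900)·19.52²/73 = 2.48636
V̂(ȳ_st) = 108.597
SE(ȳ_st) = √108.597 = 10.421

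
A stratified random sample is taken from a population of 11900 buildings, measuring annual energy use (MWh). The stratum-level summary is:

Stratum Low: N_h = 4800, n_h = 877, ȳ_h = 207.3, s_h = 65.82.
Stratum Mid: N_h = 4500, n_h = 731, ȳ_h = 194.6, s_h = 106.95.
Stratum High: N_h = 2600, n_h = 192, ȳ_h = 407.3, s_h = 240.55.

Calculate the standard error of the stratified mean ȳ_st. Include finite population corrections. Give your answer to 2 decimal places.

V̂(ȳ_st) = Σ W_h² (1 − n_h/N_h) s_h²/n_h, with W_h = N_h/N and N = 11900:
  stratum Low: (4800/11900)²·(1 − 877/4800)·65.82²/877 = 0.656874
  stratum Mid: (4500/11900)²·(1 − 731/4500)·106.95²/731 = 1.87408
  stratum High: (2600/11900)²·(1 − 192/2600)·240.55²/192 = 13.3243
V̂(ȳ_st) = 15.8553
SE(ȳ_st) = √15.8553 = 3.98187

SE(ȳ_st) ≈ 3.98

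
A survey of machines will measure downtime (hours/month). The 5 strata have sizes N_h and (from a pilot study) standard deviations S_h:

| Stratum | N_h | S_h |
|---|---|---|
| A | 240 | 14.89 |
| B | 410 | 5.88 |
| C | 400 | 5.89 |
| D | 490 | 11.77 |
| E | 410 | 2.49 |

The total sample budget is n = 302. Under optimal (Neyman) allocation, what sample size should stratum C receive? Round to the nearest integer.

47

Neyman allocation: n_h = n · N_h S_h / Σ N_i S_i, with n = 302.
  stratum A: N_h·S_h = 240·14.89 = 3573.60
  stratum B: N_h·S_h = 410·5.88 = 2410.80
  stratum C: N_h·S_h = 400·5.89 = 2356.00
  stratum D: N_h·S_h = 490·11.77 = 5767.30
  stratum E: N_h·S_h = 410·2.49 = 1020.90
Σ N_h S_h = 15128.60
n for stratum C = 302·2356.00/15128.60 = 47.031 → 47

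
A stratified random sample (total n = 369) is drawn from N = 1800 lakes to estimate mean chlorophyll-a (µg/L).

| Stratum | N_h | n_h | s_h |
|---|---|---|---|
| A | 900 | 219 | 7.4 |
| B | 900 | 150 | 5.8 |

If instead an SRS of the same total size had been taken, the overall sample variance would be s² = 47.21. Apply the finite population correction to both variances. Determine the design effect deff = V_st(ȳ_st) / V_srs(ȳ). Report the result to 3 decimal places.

V̂(ȳ_st) = Σ W_h² (1 − n_h/N_h) s_h²/n_h, with W_h = N_h/N and N = 1800:
  stratum A: (900/1800)²·(1 − 219/900)·7.4²/219 = 0.0473003
  stratum B: (900/1800)²·(1 − 150/900)·5.8²/150 = 0.0467222
V_st = 0.0940225
V_srs = (1 − 369/1800)·47.21/369 = 0.101713
deff = V_st / V_srs = 0.0940225/0.101713 = 0.9244

deff ≈ 0.924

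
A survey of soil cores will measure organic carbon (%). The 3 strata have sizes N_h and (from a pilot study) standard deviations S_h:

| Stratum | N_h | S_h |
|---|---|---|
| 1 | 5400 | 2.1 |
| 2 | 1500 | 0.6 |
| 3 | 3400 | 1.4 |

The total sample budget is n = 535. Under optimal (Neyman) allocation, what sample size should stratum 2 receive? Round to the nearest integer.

Neyman allocation: n_h = n · N_h S_h / Σ N_i S_i, with n = 535.
  stratum 1: N_h·S_h = 5400·2.1 = 11340.00
  stratum 2: N_h·S_h = 1500·0.6 = 900.00
  stratum 3: N_h·S_h = 3400·1.4 = 4760.00
Σ N_h S_h = 17000.00
n for stratum 2 = 535·900.00/17000.00 = 28.324 → 28

28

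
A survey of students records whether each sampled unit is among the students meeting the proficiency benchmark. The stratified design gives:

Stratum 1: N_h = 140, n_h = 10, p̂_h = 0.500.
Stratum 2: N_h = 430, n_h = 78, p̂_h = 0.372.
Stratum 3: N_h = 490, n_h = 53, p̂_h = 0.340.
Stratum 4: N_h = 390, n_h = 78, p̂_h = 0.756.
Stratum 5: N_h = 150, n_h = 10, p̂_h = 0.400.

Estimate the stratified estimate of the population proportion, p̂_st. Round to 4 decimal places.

p̂_st ≈ 0.4696

N = 1600; stratum weights W_h = N_h/N.
p̂_st = Σ W_h p̂_h = (140·0.500 + 430·0.372 + 490·0.340 + 390·0.756 + 150·0.400)/1600 = 0.46962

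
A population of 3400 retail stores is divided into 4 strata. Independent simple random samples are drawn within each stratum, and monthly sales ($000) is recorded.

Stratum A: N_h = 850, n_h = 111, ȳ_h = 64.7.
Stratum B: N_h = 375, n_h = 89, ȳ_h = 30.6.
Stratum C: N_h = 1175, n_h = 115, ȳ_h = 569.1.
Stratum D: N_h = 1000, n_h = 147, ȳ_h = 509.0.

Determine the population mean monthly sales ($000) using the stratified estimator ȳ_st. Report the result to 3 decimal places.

N = Σ N_h = 3400. Stratum weights W_h = N_h/N.
ȳ_st = (850·64.7 + 375·30.6 + 1175·569.1 + 1000·509.0) / 3400 = 365.93015

ȳ_st ≈ 365.930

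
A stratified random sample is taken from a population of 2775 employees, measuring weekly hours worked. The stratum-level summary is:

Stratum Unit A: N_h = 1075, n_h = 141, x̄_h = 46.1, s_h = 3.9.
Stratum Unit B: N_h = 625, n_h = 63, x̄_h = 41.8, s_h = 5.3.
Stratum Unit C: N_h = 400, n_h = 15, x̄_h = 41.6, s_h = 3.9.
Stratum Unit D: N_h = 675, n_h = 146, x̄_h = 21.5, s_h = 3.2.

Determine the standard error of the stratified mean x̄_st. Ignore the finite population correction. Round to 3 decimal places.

SE(x̄_st) ≈ 0.253

V̂(x̄_st) = Σ W_h² s_h²/n_h, with W_h = N_h/N and N = 2775:
  stratum Unit A: (1075/2775)²·3.9²/141 = 0.0161883
  stratum Unit B: (625/2775)²·5.3²/63 = 0.0226175
  stratum Unit C: (400/2775)²·3.9²/15 = 0.0210684
  stratum Unit D: (675/2775)²·3.2²/146 = 0.00414981
V̂(x̄_st) = 0.0640241
SE(x̄_st) = √0.0640241 = 0.25303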